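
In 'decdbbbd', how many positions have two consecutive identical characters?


Looking for consecutive identical characters in 'decdbbbd':
  pos 0-1: 'd' vs 'e' -> different
  pos 1-2: 'e' vs 'c' -> different
  pos 2-3: 'c' vs 'd' -> different
  pos 3-4: 'd' vs 'b' -> different
  pos 4-5: 'b' vs 'b' -> MATCH ('bb')
  pos 5-6: 'b' vs 'b' -> MATCH ('bb')
  pos 6-7: 'b' vs 'd' -> different
Consecutive identical pairs: ['bb', 'bb']
Count: 2

2


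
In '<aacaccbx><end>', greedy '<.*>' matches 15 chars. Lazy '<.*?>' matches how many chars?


Greedy '<.*>' tries to match as MUCH as possible.
Lazy '<.*?>' tries to match as LITTLE as possible.

String: '<aacaccbx><end>'
Greedy '<.*>' starts at first '<' and extends to the LAST '>': '<aacaccbx><end>' (15 chars)
Lazy '<.*?>' starts at first '<' and stops at the FIRST '>': '<aacaccbx>' (10 chars)

10


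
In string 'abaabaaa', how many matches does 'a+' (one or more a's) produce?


Pattern 'a+' matches one or more consecutive a's.
String: 'abaabaaa'
Scanning for runs of a:
  Match 1: 'a' (length 1)
  Match 2: 'aa' (length 2)
  Match 3: 'aaa' (length 3)
Total matches: 3

3


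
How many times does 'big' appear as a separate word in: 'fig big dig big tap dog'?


Scanning each word for exact match 'big':
  Word 1: 'fig' -> no
  Word 2: 'big' -> MATCH
  Word 3: 'dig' -> no
  Word 4: 'big' -> MATCH
  Word 5: 'tap' -> no
  Word 6: 'dog' -> no
Total matches: 2

2


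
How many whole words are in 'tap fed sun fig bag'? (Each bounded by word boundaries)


Word boundaries (\b) mark the start/end of each word.
Text: 'tap fed sun fig bag'
Splitting by whitespace:
  Word 1: 'tap'
  Word 2: 'fed'
  Word 3: 'sun'
  Word 4: 'fig'
  Word 5: 'bag'
Total whole words: 5

5


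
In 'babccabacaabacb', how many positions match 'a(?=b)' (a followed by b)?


Lookahead 'a(?=b)' matches 'a' only when followed by 'b'.
String: 'babccabacaabacb'
Checking each position where char is 'a':
  pos 1: 'a' -> MATCH (next='b')
  pos 5: 'a' -> MATCH (next='b')
  pos 7: 'a' -> no (next='c')
  pos 9: 'a' -> no (next='a')
  pos 10: 'a' -> MATCH (next='b')
  pos 12: 'a' -> no (next='c')
Matching positions: [1, 5, 10]
Count: 3

3


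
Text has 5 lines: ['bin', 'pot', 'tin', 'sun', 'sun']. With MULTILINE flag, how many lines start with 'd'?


With MULTILINE flag, ^ matches the start of each line.
Lines: ['bin', 'pot', 'tin', 'sun', 'sun']
Checking which lines start with 'd':
  Line 1: 'bin' -> no
  Line 2: 'pot' -> no
  Line 3: 'tin' -> no
  Line 4: 'sun' -> no
  Line 5: 'sun' -> no
Matching lines: []
Count: 0

0


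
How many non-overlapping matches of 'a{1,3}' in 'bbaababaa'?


Pattern 'a{1,3}' matches between 1 and 3 consecutive a's (greedy).
String: 'bbaababaa'
Finding runs of a's and applying greedy matching:
  Run at pos 2: 'aa' (length 2)
  Run at pos 5: 'a' (length 1)
  Run at pos 7: 'aa' (length 2)
Matches: ['aa', 'a', 'aa']
Count: 3

3


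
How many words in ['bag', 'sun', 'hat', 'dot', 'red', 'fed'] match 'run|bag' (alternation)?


Alternation 'run|bag' matches either 'run' or 'bag'.
Checking each word:
  'bag' -> MATCH
  'sun' -> no
  'hat' -> no
  'dot' -> no
  'red' -> no
  'fed' -> no
Matches: ['bag']
Count: 1

1


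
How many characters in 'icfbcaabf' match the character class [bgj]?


Character class [bgj] matches any of: {b, g, j}
Scanning string 'icfbcaabf' character by character:
  pos 0: 'i' -> no
  pos 1: 'c' -> no
  pos 2: 'f' -> no
  pos 3: 'b' -> MATCH
  pos 4: 'c' -> no
  pos 5: 'a' -> no
  pos 6: 'a' -> no
  pos 7: 'b' -> MATCH
  pos 8: 'f' -> no
Total matches: 2

2


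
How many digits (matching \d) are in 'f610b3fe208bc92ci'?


\d matches any digit 0-9.
Scanning 'f610b3fe208bc92ci':
  pos 1: '6' -> DIGIT
  pos 2: '1' -> DIGIT
  pos 3: '0' -> DIGIT
  pos 5: '3' -> DIGIT
  pos 8: '2' -> DIGIT
  pos 9: '0' -> DIGIT
  pos 10: '8' -> DIGIT
  pos 13: '9' -> DIGIT
  pos 14: '2' -> DIGIT
Digits found: ['6', '1', '0', '3', '2', '0', '8', '9', '2']
Total: 9

9


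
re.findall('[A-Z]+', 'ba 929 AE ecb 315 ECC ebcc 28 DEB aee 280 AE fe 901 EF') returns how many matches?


Pattern '[A-Z]+' finds one or more uppercase letters.
Text: 'ba 929 AE ecb 315 ECC ebcc 28 DEB aee 280 AE fe 901 EF'
Scanning for matches:
  Match 1: 'AE'
  Match 2: 'ECC'
  Match 3: 'DEB'
  Match 4: 'AE'
  Match 5: 'EF'
Total matches: 5

5


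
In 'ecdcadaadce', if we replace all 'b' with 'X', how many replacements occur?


re.sub('b', 'X', text) replaces every occurrence of 'b' with 'X'.
Text: 'ecdcadaadce'
Scanning for 'b':
Total replacements: 0

0


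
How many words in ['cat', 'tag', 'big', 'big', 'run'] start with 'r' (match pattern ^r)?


Pattern ^r anchors to start of word. Check which words begin with 'r':
  'cat' -> no
  'tag' -> no
  'big' -> no
  'big' -> no
  'run' -> MATCH (starts with 'r')
Matching words: ['run']
Count: 1

1


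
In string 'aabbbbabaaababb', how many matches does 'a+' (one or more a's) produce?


Pattern 'a+' matches one or more consecutive a's.
String: 'aabbbbabaaababb'
Scanning for runs of a:
  Match 1: 'aa' (length 2)
  Match 2: 'a' (length 1)
  Match 3: 'aaa' (length 3)
  Match 4: 'a' (length 1)
Total matches: 4

4


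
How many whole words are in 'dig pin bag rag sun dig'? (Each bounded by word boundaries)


Word boundaries (\b) mark the start/end of each word.
Text: 'dig pin bag rag sun dig'
Splitting by whitespace:
  Word 1: 'dig'
  Word 2: 'pin'
  Word 3: 'bag'
  Word 4: 'rag'
  Word 5: 'sun'
  Word 6: 'dig'
Total whole words: 6

6


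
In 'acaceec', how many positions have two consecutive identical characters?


Looking for consecutive identical characters in 'acaceec':
  pos 0-1: 'a' vs 'c' -> different
  pos 1-2: 'c' vs 'a' -> different
  pos 2-3: 'a' vs 'c' -> different
  pos 3-4: 'c' vs 'e' -> different
  pos 4-5: 'e' vs 'e' -> MATCH ('ee')
  pos 5-6: 'e' vs 'c' -> different
Consecutive identical pairs: ['ee']
Count: 1

1


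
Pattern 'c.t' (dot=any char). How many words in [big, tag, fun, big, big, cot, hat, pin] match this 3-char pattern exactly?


Pattern 'c.t' means: starts with 'c', any single char, ends with 't'.
Checking each word (must be exactly 3 chars):
  'big' (len=3): no
  'tag' (len=3): no
  'fun' (len=3): no
  'big' (len=3): no
  'big' (len=3): no
  'cot' (len=3): MATCH
  'hat' (len=3): no
  'pin' (len=3): no
Matching words: ['cot']
Total: 1

1


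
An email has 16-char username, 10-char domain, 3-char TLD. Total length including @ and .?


An email address has format: username@domain.tld
Username length: 16
'@' character: 1
Domain length: 10
'.' character: 1
TLD length: 3
Total = 16 + 1 + 10 + 1 + 3 = 31

31


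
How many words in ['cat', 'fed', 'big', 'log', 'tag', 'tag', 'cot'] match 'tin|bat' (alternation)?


Alternation 'tin|bat' matches either 'tin' or 'bat'.
Checking each word:
  'cat' -> no
  'fed' -> no
  'big' -> no
  'log' -> no
  'tag' -> no
  'tag' -> no
  'cot' -> no
Matches: []
Count: 0

0


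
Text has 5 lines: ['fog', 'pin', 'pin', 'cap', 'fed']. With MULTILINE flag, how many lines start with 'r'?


With MULTILINE flag, ^ matches the start of each line.
Lines: ['fog', 'pin', 'pin', 'cap', 'fed']
Checking which lines start with 'r':
  Line 1: 'fog' -> no
  Line 2: 'pin' -> no
  Line 3: 'pin' -> no
  Line 4: 'cap' -> no
  Line 5: 'fed' -> no
Matching lines: []
Count: 0

0


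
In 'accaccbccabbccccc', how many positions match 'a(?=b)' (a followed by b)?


Lookahead 'a(?=b)' matches 'a' only when followed by 'b'.
String: 'accaccbccabbccccc'
Checking each position where char is 'a':
  pos 0: 'a' -> no (next='c')
  pos 3: 'a' -> no (next='c')
  pos 9: 'a' -> MATCH (next='b')
Matching positions: [9]
Count: 1

1


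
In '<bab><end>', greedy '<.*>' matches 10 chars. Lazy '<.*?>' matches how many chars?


Greedy '<.*>' tries to match as MUCH as possible.
Lazy '<.*?>' tries to match as LITTLE as possible.

String: '<bab><end>'
Greedy '<.*>' starts at first '<' and extends to the LAST '>': '<bab><end>' (10 chars)
Lazy '<.*?>' starts at first '<' and stops at the FIRST '>': '<bab>' (5 chars)

5


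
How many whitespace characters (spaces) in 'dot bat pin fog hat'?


\s matches whitespace characters (spaces, tabs, etc.).
Text: 'dot bat pin fog hat'
This text has 5 words separated by spaces.
Number of spaces = number of words - 1 = 5 - 1 = 4

4


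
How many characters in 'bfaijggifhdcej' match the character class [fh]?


Character class [fh] matches any of: {f, h}
Scanning string 'bfaijggifhdcej' character by character:
  pos 0: 'b' -> no
  pos 1: 'f' -> MATCH
  pos 2: 'a' -> no
  pos 3: 'i' -> no
  pos 4: 'j' -> no
  pos 5: 'g' -> no
  pos 6: 'g' -> no
  pos 7: 'i' -> no
  pos 8: 'f' -> MATCH
  pos 9: 'h' -> MATCH
  pos 10: 'd' -> no
  pos 11: 'c' -> no
  pos 12: 'e' -> no
  pos 13: 'j' -> no
Total matches: 3

3


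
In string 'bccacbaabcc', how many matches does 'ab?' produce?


Pattern 'ab?' matches 'a' optionally followed by 'b'.
String: 'bccacbaabcc'
Scanning left to right for 'a' then checking next char:
  Match 1: 'a' (a not followed by b)
  Match 2: 'a' (a not followed by b)
  Match 3: 'ab' (a followed by b)
Total matches: 3

3


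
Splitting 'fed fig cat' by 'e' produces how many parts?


Splitting by 'e' breaks the string at each occurrence of the separator.
Text: 'fed fig cat'
Parts after split:
  Part 1: 'f'
  Part 2: 'd fig cat'
Total parts: 2

2


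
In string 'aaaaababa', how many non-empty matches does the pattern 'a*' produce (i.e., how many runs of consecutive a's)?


Pattern 'a*' matches zero or more a's. We want non-empty runs of consecutive a's.
String: 'aaaaababa'
Walking through the string to find runs of a's:
  Run 1: positions 0-4 -> 'aaaaa'
  Run 2: positions 6-6 -> 'a'
  Run 3: positions 8-8 -> 'a'
Non-empty runs found: ['aaaaa', 'a', 'a']
Count: 3

3


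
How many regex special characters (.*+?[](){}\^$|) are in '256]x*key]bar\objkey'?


Regex special characters are: . * + ? [ ] ( ) { } \ ^ $ |
Scanning '256]x*key]bar\objkey':
  pos 3: ']' -> SPECIAL
  pos 5: '*' -> SPECIAL
  pos 9: ']' -> SPECIAL
  pos 13: '\' -> SPECIAL
Special chars found: [']', '*', ']', '\\']
Total: 4

4


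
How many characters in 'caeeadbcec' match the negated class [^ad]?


Negated class [^ad] matches any char NOT in {a, d}
Scanning 'caeeadbcec':
  pos 0: 'c' -> MATCH
  pos 1: 'a' -> no (excluded)
  pos 2: 'e' -> MATCH
  pos 3: 'e' -> MATCH
  pos 4: 'a' -> no (excluded)
  pos 5: 'd' -> no (excluded)
  pos 6: 'b' -> MATCH
  pos 7: 'c' -> MATCH
  pos 8: 'e' -> MATCH
  pos 9: 'c' -> MATCH
Total matches: 7

7


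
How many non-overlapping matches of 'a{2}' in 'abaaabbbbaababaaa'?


Pattern 'a{2}' matches exactly 2 consecutive a's (greedy, non-overlapping).
String: 'abaaabbbbaababaaa'
Scanning for runs of a's:
  Run at pos 0: 'a' (length 1) -> 0 match(es)
  Run at pos 2: 'aaa' (length 3) -> 1 match(es)
  Run at pos 9: 'aa' (length 2) -> 1 match(es)
  Run at pos 12: 'a' (length 1) -> 0 match(es)
  Run at pos 14: 'aaa' (length 3) -> 1 match(es)
Matches found: ['aa', 'aa', 'aa']
Total: 3

3


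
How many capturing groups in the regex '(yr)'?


To count capturing groups, count each '(' that starts a group.
Pattern: '(yr)'
Walking through the pattern:
  Position 0: '(' -> group #1
Total capturing groups: 1

1


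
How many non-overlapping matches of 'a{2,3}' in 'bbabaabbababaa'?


Pattern 'a{2,3}' matches between 2 and 3 consecutive a's (greedy).
String: 'bbabaabbababaa'
Finding runs of a's and applying greedy matching:
  Run at pos 2: 'a' (length 1)
  Run at pos 4: 'aa' (length 2)
  Run at pos 8: 'a' (length 1)
  Run at pos 10: 'a' (length 1)
  Run at pos 12: 'aa' (length 2)
Matches: ['aa', 'aa']
Count: 2

2


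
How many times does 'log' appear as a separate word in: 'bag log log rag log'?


Scanning each word for exact match 'log':
  Word 1: 'bag' -> no
  Word 2: 'log' -> MATCH
  Word 3: 'log' -> MATCH
  Word 4: 'rag' -> no
  Word 5: 'log' -> MATCH
Total matches: 3

3


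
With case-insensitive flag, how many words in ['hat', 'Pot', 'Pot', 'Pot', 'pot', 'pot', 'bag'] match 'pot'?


Case-insensitive matching: compare each word's lowercase form to 'pot'.
  'hat' -> lower='hat' -> no
  'Pot' -> lower='pot' -> MATCH
  'Pot' -> lower='pot' -> MATCH
  'Pot' -> lower='pot' -> MATCH
  'pot' -> lower='pot' -> MATCH
  'pot' -> lower='pot' -> MATCH
  'bag' -> lower='bag' -> no
Matches: ['Pot', 'Pot', 'Pot', 'pot', 'pot']
Count: 5

5


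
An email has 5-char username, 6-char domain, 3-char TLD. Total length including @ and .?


An email address has format: username@domain.tld
Username length: 5
'@' character: 1
Domain length: 6
'.' character: 1
TLD length: 3
Total = 5 + 1 + 6 + 1 + 3 = 16

16


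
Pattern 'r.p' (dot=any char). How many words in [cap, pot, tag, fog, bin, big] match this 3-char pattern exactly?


Pattern 'r.p' means: starts with 'r', any single char, ends with 'p'.
Checking each word (must be exactly 3 chars):
  'cap' (len=3): no
  'pot' (len=3): no
  'tag' (len=3): no
  'fog' (len=3): no
  'bin' (len=3): no
  'big' (len=3): no
Matching words: []
Total: 0

0


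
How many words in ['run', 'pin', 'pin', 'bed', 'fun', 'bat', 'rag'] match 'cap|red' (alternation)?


Alternation 'cap|red' matches either 'cap' or 'red'.
Checking each word:
  'run' -> no
  'pin' -> no
  'pin' -> no
  'bed' -> no
  'fun' -> no
  'bat' -> no
  'rag' -> no
Matches: []
Count: 0

0


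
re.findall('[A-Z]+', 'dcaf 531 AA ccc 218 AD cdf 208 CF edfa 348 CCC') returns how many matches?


Pattern '[A-Z]+' finds one or more uppercase letters.
Text: 'dcaf 531 AA ccc 218 AD cdf 208 CF edfa 348 CCC'
Scanning for matches:
  Match 1: 'AA'
  Match 2: 'AD'
  Match 3: 'CF'
  Match 4: 'CCC'
Total matches: 4

4


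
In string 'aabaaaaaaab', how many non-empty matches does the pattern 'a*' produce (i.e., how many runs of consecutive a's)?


Pattern 'a*' matches zero or more a's. We want non-empty runs of consecutive a's.
String: 'aabaaaaaaab'
Walking through the string to find runs of a's:
  Run 1: positions 0-1 -> 'aa'
  Run 2: positions 3-9 -> 'aaaaaaa'
Non-empty runs found: ['aa', 'aaaaaaa']
Count: 2

2


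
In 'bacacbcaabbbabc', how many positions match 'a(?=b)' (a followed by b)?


Lookahead 'a(?=b)' matches 'a' only when followed by 'b'.
String: 'bacacbcaabbbabc'
Checking each position where char is 'a':
  pos 1: 'a' -> no (next='c')
  pos 3: 'a' -> no (next='c')
  pos 7: 'a' -> no (next='a')
  pos 8: 'a' -> MATCH (next='b')
  pos 12: 'a' -> MATCH (next='b')
Matching positions: [8, 12]
Count: 2

2


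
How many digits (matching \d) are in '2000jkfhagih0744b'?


\d matches any digit 0-9.
Scanning '2000jkfhagih0744b':
  pos 0: '2' -> DIGIT
  pos 1: '0' -> DIGIT
  pos 2: '0' -> DIGIT
  pos 3: '0' -> DIGIT
  pos 12: '0' -> DIGIT
  pos 13: '7' -> DIGIT
  pos 14: '4' -> DIGIT
  pos 15: '4' -> DIGIT
Digits found: ['2', '0', '0', '0', '0', '7', '4', '4']
Total: 8

8


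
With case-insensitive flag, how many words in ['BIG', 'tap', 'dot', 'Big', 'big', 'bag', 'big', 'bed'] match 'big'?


Case-insensitive matching: compare each word's lowercase form to 'big'.
  'BIG' -> lower='big' -> MATCH
  'tap' -> lower='tap' -> no
  'dot' -> lower='dot' -> no
  'Big' -> lower='big' -> MATCH
  'big' -> lower='big' -> MATCH
  'bag' -> lower='bag' -> no
  'big' -> lower='big' -> MATCH
  'bed' -> lower='bed' -> no
Matches: ['BIG', 'Big', 'big', 'big']
Count: 4

4


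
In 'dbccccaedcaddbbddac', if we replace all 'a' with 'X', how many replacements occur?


re.sub('a', 'X', text) replaces every occurrence of 'a' with 'X'.
Text: 'dbccccaedcaddbbddac'
Scanning for 'a':
  pos 6: 'a' -> replacement #1
  pos 10: 'a' -> replacement #2
  pos 17: 'a' -> replacement #3
Total replacements: 3

3


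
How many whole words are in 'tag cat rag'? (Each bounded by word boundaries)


Word boundaries (\b) mark the start/end of each word.
Text: 'tag cat rag'
Splitting by whitespace:
  Word 1: 'tag'
  Word 2: 'cat'
  Word 3: 'rag'
Total whole words: 3

3


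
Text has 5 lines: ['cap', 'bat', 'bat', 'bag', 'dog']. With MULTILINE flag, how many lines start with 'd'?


With MULTILINE flag, ^ matches the start of each line.
Lines: ['cap', 'bat', 'bat', 'bag', 'dog']
Checking which lines start with 'd':
  Line 1: 'cap' -> no
  Line 2: 'bat' -> no
  Line 3: 'bat' -> no
  Line 4: 'bag' -> no
  Line 5: 'dog' -> MATCH
Matching lines: ['dog']
Count: 1

1


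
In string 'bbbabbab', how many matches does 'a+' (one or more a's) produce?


Pattern 'a+' matches one or more consecutive a's.
String: 'bbbabbab'
Scanning for runs of a:
  Match 1: 'a' (length 1)
  Match 2: 'a' (length 1)
Total matches: 2

2


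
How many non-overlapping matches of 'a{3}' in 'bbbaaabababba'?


Pattern 'a{3}' matches exactly 3 consecutive a's (greedy, non-overlapping).
String: 'bbbaaabababba'
Scanning for runs of a's:
  Run at pos 3: 'aaa' (length 3) -> 1 match(es)
  Run at pos 7: 'a' (length 1) -> 0 match(es)
  Run at pos 9: 'a' (length 1) -> 0 match(es)
  Run at pos 12: 'a' (length 1) -> 0 match(es)
Matches found: ['aaa']
Total: 1

1


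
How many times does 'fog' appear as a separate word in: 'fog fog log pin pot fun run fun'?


Scanning each word for exact match 'fog':
  Word 1: 'fog' -> MATCH
  Word 2: 'fog' -> MATCH
  Word 3: 'log' -> no
  Word 4: 'pin' -> no
  Word 5: 'pot' -> no
  Word 6: 'fun' -> no
  Word 7: 'run' -> no
  Word 8: 'fun' -> no
Total matches: 2

2


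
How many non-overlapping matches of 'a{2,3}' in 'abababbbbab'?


Pattern 'a{2,3}' matches between 2 and 3 consecutive a's (greedy).
String: 'abababbbbab'
Finding runs of a's and applying greedy matching:
  Run at pos 0: 'a' (length 1)
  Run at pos 2: 'a' (length 1)
  Run at pos 4: 'a' (length 1)
  Run at pos 9: 'a' (length 1)
Matches: []
Count: 0

0


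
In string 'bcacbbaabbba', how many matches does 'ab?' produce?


Pattern 'ab?' matches 'a' optionally followed by 'b'.
String: 'bcacbbaabbba'
Scanning left to right for 'a' then checking next char:
  Match 1: 'a' (a not followed by b)
  Match 2: 'a' (a not followed by b)
  Match 3: 'ab' (a followed by b)
  Match 4: 'a' (a not followed by b)
Total matches: 4

4


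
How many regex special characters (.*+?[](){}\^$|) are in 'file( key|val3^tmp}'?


Regex special characters are: . * + ? [ ] ( ) { } \ ^ $ |
Scanning 'file( key|val3^tmp}':
  pos 4: '(' -> SPECIAL
  pos 9: '|' -> SPECIAL
  pos 14: '^' -> SPECIAL
  pos 18: '}' -> SPECIAL
Special chars found: ['(', '|', '^', '}']
Total: 4

4


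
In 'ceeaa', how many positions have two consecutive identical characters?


Looking for consecutive identical characters in 'ceeaa':
  pos 0-1: 'c' vs 'e' -> different
  pos 1-2: 'e' vs 'e' -> MATCH ('ee')
  pos 2-3: 'e' vs 'a' -> different
  pos 3-4: 'a' vs 'a' -> MATCH ('aa')
Consecutive identical pairs: ['ee', 'aa']
Count: 2

2


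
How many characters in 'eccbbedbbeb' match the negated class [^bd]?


Negated class [^bd] matches any char NOT in {b, d}
Scanning 'eccbbedbbeb':
  pos 0: 'e' -> MATCH
  pos 1: 'c' -> MATCH
  pos 2: 'c' -> MATCH
  pos 3: 'b' -> no (excluded)
  pos 4: 'b' -> no (excluded)
  pos 5: 'e' -> MATCH
  pos 6: 'd' -> no (excluded)
  pos 7: 'b' -> no (excluded)
  pos 8: 'b' -> no (excluded)
  pos 9: 'e' -> MATCH
  pos 10: 'b' -> no (excluded)
Total matches: 5

5


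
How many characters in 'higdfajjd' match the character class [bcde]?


Character class [bcde] matches any of: {b, c, d, e}
Scanning string 'higdfajjd' character by character:
  pos 0: 'h' -> no
  pos 1: 'i' -> no
  pos 2: 'g' -> no
  pos 3: 'd' -> MATCH
  pos 4: 'f' -> no
  pos 5: 'a' -> no
  pos 6: 'j' -> no
  pos 7: 'j' -> no
  pos 8: 'd' -> MATCH
Total matches: 2

2


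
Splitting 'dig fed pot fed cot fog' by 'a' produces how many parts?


Splitting by 'a' breaks the string at each occurrence of the separator.
Text: 'dig fed pot fed cot fog'
Parts after split:
  Part 1: 'dig fed pot fed cot fog'
Total parts: 1

1


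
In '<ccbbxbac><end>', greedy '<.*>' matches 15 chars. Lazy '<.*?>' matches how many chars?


Greedy '<.*>' tries to match as MUCH as possible.
Lazy '<.*?>' tries to match as LITTLE as possible.

String: '<ccbbxbac><end>'
Greedy '<.*>' starts at first '<' and extends to the LAST '>': '<ccbbxbac><end>' (15 chars)
Lazy '<.*?>' starts at first '<' and stops at the FIRST '>': '<ccbbxbac>' (10 chars)

10


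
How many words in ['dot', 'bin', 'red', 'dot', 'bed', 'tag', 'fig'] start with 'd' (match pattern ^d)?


Pattern ^d anchors to start of word. Check which words begin with 'd':
  'dot' -> MATCH (starts with 'd')
  'bin' -> no
  'red' -> no
  'dot' -> MATCH (starts with 'd')
  'bed' -> no
  'tag' -> no
  'fig' -> no
Matching words: ['dot', 'dot']
Count: 2

2


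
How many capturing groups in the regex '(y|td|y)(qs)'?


To count capturing groups, count each '(' that starts a group.
Pattern: '(y|td|y)(qs)'
Walking through the pattern:
  Position 0: '(' -> group #1
  Position 8: '(' -> group #2
Total capturing groups: 2

2


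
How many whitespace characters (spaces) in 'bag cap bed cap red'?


\s matches whitespace characters (spaces, tabs, etc.).
Text: 'bag cap bed cap red'
This text has 5 words separated by spaces.
Number of spaces = number of words - 1 = 5 - 1 = 4

4


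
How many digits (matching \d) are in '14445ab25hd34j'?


\d matches any digit 0-9.
Scanning '14445ab25hd34j':
  pos 0: '1' -> DIGIT
  pos 1: '4' -> DIGIT
  pos 2: '4' -> DIGIT
  pos 3: '4' -> DIGIT
  pos 4: '5' -> DIGIT
  pos 7: '2' -> DIGIT
  pos 8: '5' -> DIGIT
  pos 11: '3' -> DIGIT
  pos 12: '4' -> DIGIT
Digits found: ['1', '4', '4', '4', '5', '2', '5', '3', '4']
Total: 9

9


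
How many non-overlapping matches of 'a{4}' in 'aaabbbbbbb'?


Pattern 'a{4}' matches exactly 4 consecutive a's (greedy, non-overlapping).
String: 'aaabbbbbbb'
Scanning for runs of a's:
  Run at pos 0: 'aaa' (length 3) -> 0 match(es)
Matches found: []
Total: 0

0


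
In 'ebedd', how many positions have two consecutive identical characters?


Looking for consecutive identical characters in 'ebedd':
  pos 0-1: 'e' vs 'b' -> different
  pos 1-2: 'b' vs 'e' -> different
  pos 2-3: 'e' vs 'd' -> different
  pos 3-4: 'd' vs 'd' -> MATCH ('dd')
Consecutive identical pairs: ['dd']
Count: 1

1


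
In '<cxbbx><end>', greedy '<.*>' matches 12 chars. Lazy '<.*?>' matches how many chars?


Greedy '<.*>' tries to match as MUCH as possible.
Lazy '<.*?>' tries to match as LITTLE as possible.

String: '<cxbbx><end>'
Greedy '<.*>' starts at first '<' and extends to the LAST '>': '<cxbbx><end>' (12 chars)
Lazy '<.*?>' starts at first '<' and stops at the FIRST '>': '<cxbbx>' (7 chars)

7


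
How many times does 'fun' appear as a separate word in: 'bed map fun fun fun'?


Scanning each word for exact match 'fun':
  Word 1: 'bed' -> no
  Word 2: 'map' -> no
  Word 3: 'fun' -> MATCH
  Word 4: 'fun' -> MATCH
  Word 5: 'fun' -> MATCH
Total matches: 3

3


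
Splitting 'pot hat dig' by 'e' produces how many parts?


Splitting by 'e' breaks the string at each occurrence of the separator.
Text: 'pot hat dig'
Parts after split:
  Part 1: 'pot hat dig'
Total parts: 1

1


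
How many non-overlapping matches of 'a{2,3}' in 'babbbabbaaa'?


Pattern 'a{2,3}' matches between 2 and 3 consecutive a's (greedy).
String: 'babbbabbaaa'
Finding runs of a's and applying greedy matching:
  Run at pos 1: 'a' (length 1)
  Run at pos 5: 'a' (length 1)
  Run at pos 8: 'aaa' (length 3)
Matches: ['aaa']
Count: 1

1


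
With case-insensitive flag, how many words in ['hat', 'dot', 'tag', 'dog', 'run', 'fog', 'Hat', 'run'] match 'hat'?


Case-insensitive matching: compare each word's lowercase form to 'hat'.
  'hat' -> lower='hat' -> MATCH
  'dot' -> lower='dot' -> no
  'tag' -> lower='tag' -> no
  'dog' -> lower='dog' -> no
  'run' -> lower='run' -> no
  'fog' -> lower='fog' -> no
  'Hat' -> lower='hat' -> MATCH
  'run' -> lower='run' -> no
Matches: ['hat', 'Hat']
Count: 2

2


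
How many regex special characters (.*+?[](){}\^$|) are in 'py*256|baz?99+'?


Regex special characters are: . * + ? [ ] ( ) { } \ ^ $ |
Scanning 'py*256|baz?99+':
  pos 2: '*' -> SPECIAL
  pos 6: '|' -> SPECIAL
  pos 10: '?' -> SPECIAL
  pos 13: '+' -> SPECIAL
Special chars found: ['*', '|', '?', '+']
Total: 4

4


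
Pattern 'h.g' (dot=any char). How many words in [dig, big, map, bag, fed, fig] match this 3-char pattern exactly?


Pattern 'h.g' means: starts with 'h', any single char, ends with 'g'.
Checking each word (must be exactly 3 chars):
  'dig' (len=3): no
  'big' (len=3): no
  'map' (len=3): no
  'bag' (len=3): no
  'fed' (len=3): no
  'fig' (len=3): no
Matching words: []
Total: 0

0


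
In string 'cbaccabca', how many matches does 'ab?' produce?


Pattern 'ab?' matches 'a' optionally followed by 'b'.
String: 'cbaccabca'
Scanning left to right for 'a' then checking next char:
  Match 1: 'a' (a not followed by b)
  Match 2: 'ab' (a followed by b)
  Match 3: 'a' (a not followed by b)
Total matches: 3

3


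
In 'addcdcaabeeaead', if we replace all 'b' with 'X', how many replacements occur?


re.sub('b', 'X', text) replaces every occurrence of 'b' with 'X'.
Text: 'addcdcaabeeaead'
Scanning for 'b':
  pos 8: 'b' -> replacement #1
Total replacements: 1

1


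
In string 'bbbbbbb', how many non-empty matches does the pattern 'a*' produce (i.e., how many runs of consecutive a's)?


Pattern 'a*' matches zero or more a's. We want non-empty runs of consecutive a's.
String: 'bbbbbbb'
Walking through the string to find runs of a's:
Non-empty runs found: []
Count: 0

0


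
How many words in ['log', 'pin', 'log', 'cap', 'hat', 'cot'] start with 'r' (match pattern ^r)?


Pattern ^r anchors to start of word. Check which words begin with 'r':
  'log' -> no
  'pin' -> no
  'log' -> no
  'cap' -> no
  'hat' -> no
  'cot' -> no
Matching words: []
Count: 0

0


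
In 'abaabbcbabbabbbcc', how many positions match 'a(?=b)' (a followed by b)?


Lookahead 'a(?=b)' matches 'a' only when followed by 'b'.
String: 'abaabbcbabbabbbcc'
Checking each position where char is 'a':
  pos 0: 'a' -> MATCH (next='b')
  pos 2: 'a' -> no (next='a')
  pos 3: 'a' -> MATCH (next='b')
  pos 8: 'a' -> MATCH (next='b')
  pos 11: 'a' -> MATCH (next='b')
Matching positions: [0, 3, 8, 11]
Count: 4

4


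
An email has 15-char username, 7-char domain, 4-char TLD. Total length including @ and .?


An email address has format: username@domain.tld
Username length: 15
'@' character: 1
Domain length: 7
'.' character: 1
TLD length: 4
Total = 15 + 1 + 7 + 1 + 4 = 28

28


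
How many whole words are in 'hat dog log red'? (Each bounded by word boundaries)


Word boundaries (\b) mark the start/end of each word.
Text: 'hat dog log red'
Splitting by whitespace:
  Word 1: 'hat'
  Word 2: 'dog'
  Word 3: 'log'
  Word 4: 'red'
Total whole words: 4

4


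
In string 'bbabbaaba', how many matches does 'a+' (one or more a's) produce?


Pattern 'a+' matches one or more consecutive a's.
String: 'bbabbaaba'
Scanning for runs of a:
  Match 1: 'a' (length 1)
  Match 2: 'aa' (length 2)
  Match 3: 'a' (length 1)
Total matches: 3

3


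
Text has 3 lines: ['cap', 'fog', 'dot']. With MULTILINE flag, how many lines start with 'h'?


With MULTILINE flag, ^ matches the start of each line.
Lines: ['cap', 'fog', 'dot']
Checking which lines start with 'h':
  Line 1: 'cap' -> no
  Line 2: 'fog' -> no
  Line 3: 'dot' -> no
Matching lines: []
Count: 0

0


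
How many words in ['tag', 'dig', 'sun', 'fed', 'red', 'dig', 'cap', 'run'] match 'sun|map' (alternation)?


Alternation 'sun|map' matches either 'sun' or 'map'.
Checking each word:
  'tag' -> no
  'dig' -> no
  'sun' -> MATCH
  'fed' -> no
  'red' -> no
  'dig' -> no
  'cap' -> no
  'run' -> no
Matches: ['sun']
Count: 1

1


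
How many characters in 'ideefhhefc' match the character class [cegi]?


Character class [cegi] matches any of: {c, e, g, i}
Scanning string 'ideefhhefc' character by character:
  pos 0: 'i' -> MATCH
  pos 1: 'd' -> no
  pos 2: 'e' -> MATCH
  pos 3: 'e' -> MATCH
  pos 4: 'f' -> no
  pos 5: 'h' -> no
  pos 6: 'h' -> no
  pos 7: 'e' -> MATCH
  pos 8: 'f' -> no
  pos 9: 'c' -> MATCH
Total matches: 5

5


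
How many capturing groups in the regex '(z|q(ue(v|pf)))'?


To count capturing groups, count each '(' that starts a group.
Pattern: '(z|q(ue(v|pf)))'
Walking through the pattern:
  Position 0: '(' -> group #1
  Position 4: '(' -> group #2
  Position 7: '(' -> group #3
Total capturing groups: 3

3


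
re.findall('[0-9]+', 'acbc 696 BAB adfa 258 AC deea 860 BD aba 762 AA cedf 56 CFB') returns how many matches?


Pattern '[0-9]+' finds one or more digits.
Text: 'acbc 696 BAB adfa 258 AC deea 860 BD aba 762 AA cedf 56 CFB'
Scanning for matches:
  Match 1: '696'
  Match 2: '258'
  Match 3: '860'
  Match 4: '762'
  Match 5: '56'
Total matches: 5

5


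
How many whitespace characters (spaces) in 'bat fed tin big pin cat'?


\s matches whitespace characters (spaces, tabs, etc.).
Text: 'bat fed tin big pin cat'
This text has 6 words separated by spaces.
Number of spaces = number of words - 1 = 6 - 1 = 5

5


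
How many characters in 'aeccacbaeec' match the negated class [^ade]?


Negated class [^ade] matches any char NOT in {a, d, e}
Scanning 'aeccacbaeec':
  pos 0: 'a' -> no (excluded)
  pos 1: 'e' -> no (excluded)
  pos 2: 'c' -> MATCH
  pos 3: 'c' -> MATCH
  pos 4: 'a' -> no (excluded)
  pos 5: 'c' -> MATCH
  pos 6: 'b' -> MATCH
  pos 7: 'a' -> no (excluded)
  pos 8: 'e' -> no (excluded)
  pos 9: 'e' -> no (excluded)
  pos 10: 'c' -> MATCH
Total matches: 5

5


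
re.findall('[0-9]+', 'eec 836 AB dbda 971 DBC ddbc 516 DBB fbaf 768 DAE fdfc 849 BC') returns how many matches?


Pattern '[0-9]+' finds one or more digits.
Text: 'eec 836 AB dbda 971 DBC ddbc 516 DBB fbaf 768 DAE fdfc 849 BC'
Scanning for matches:
  Match 1: '836'
  Match 2: '971'
  Match 3: '516'
  Match 4: '768'
  Match 5: '849'
Total matches: 5

5


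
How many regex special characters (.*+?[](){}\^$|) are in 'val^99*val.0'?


Regex special characters are: . * + ? [ ] ( ) { } \ ^ $ |
Scanning 'val^99*val.0':
  pos 3: '^' -> SPECIAL
  pos 6: '*' -> SPECIAL
  pos 10: '.' -> SPECIAL
Special chars found: ['^', '*', '.']
Total: 3

3


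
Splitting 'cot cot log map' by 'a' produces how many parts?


Splitting by 'a' breaks the string at each occurrence of the separator.
Text: 'cot cot log map'
Parts after split:
  Part 1: 'cot cot log m'
  Part 2: 'p'
Total parts: 2

2


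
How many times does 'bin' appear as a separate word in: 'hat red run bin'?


Scanning each word for exact match 'bin':
  Word 1: 'hat' -> no
  Word 2: 'red' -> no
  Word 3: 'run' -> no
  Word 4: 'bin' -> MATCH
Total matches: 1

1


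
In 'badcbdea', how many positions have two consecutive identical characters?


Looking for consecutive identical characters in 'badcbdea':
  pos 0-1: 'b' vs 'a' -> different
  pos 1-2: 'a' vs 'd' -> different
  pos 2-3: 'd' vs 'c' -> different
  pos 3-4: 'c' vs 'b' -> different
  pos 4-5: 'b' vs 'd' -> different
  pos 5-6: 'd' vs 'e' -> different
  pos 6-7: 'e' vs 'a' -> different
Consecutive identical pairs: []
Count: 0

0


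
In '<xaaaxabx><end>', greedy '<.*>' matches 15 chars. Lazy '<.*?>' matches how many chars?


Greedy '<.*>' tries to match as MUCH as possible.
Lazy '<.*?>' tries to match as LITTLE as possible.

String: '<xaaaxabx><end>'
Greedy '<.*>' starts at first '<' and extends to the LAST '>': '<xaaaxabx><end>' (15 chars)
Lazy '<.*?>' starts at first '<' and stops at the FIRST '>': '<xaaaxabx>' (10 chars)

10


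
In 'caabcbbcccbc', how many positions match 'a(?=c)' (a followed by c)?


Lookahead 'a(?=c)' matches 'a' only when followed by 'c'.
String: 'caabcbbcccbc'
Checking each position where char is 'a':
  pos 1: 'a' -> no (next='a')
  pos 2: 'a' -> no (next='b')
Matching positions: []
Count: 0

0


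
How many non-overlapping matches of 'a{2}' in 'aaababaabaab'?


Pattern 'a{2}' matches exactly 2 consecutive a's (greedy, non-overlapping).
String: 'aaababaabaab'
Scanning for runs of a's:
  Run at pos 0: 'aaa' (length 3) -> 1 match(es)
  Run at pos 4: 'a' (length 1) -> 0 match(es)
  Run at pos 6: 'aa' (length 2) -> 1 match(es)
  Run at pos 9: 'aa' (length 2) -> 1 match(es)
Matches found: ['aa', 'aa', 'aa']
Total: 3

3


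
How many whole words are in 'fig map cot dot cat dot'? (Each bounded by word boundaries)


Word boundaries (\b) mark the start/end of each word.
Text: 'fig map cot dot cat dot'
Splitting by whitespace:
  Word 1: 'fig'
  Word 2: 'map'
  Word 3: 'cot'
  Word 4: 'dot'
  Word 5: 'cat'
  Word 6: 'dot'
Total whole words: 6

6


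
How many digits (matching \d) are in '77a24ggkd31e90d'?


\d matches any digit 0-9.
Scanning '77a24ggkd31e90d':
  pos 0: '7' -> DIGIT
  pos 1: '7' -> DIGIT
  pos 3: '2' -> DIGIT
  pos 4: '4' -> DIGIT
  pos 9: '3' -> DIGIT
  pos 10: '1' -> DIGIT
  pos 12: '9' -> DIGIT
  pos 13: '0' -> DIGIT
Digits found: ['7', '7', '2', '4', '3', '1', '9', '0']
Total: 8

8


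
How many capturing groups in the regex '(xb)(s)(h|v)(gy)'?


To count capturing groups, count each '(' that starts a group.
Pattern: '(xb)(s)(h|v)(gy)'
Walking through the pattern:
  Position 0: '(' -> group #1
  Position 4: '(' -> group #2
  Position 7: '(' -> group #3
  Position 12: '(' -> group #4
Total capturing groups: 4

4


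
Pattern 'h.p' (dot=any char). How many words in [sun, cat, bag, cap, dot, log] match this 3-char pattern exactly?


Pattern 'h.p' means: starts with 'h', any single char, ends with 'p'.
Checking each word (must be exactly 3 chars):
  'sun' (len=3): no
  'cat' (len=3): no
  'bag' (len=3): no
  'cap' (len=3): no
  'dot' (len=3): no
  'log' (len=3): no
Matching words: []
Total: 0

0


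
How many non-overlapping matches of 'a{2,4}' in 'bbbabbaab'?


Pattern 'a{2,4}' matches between 2 and 4 consecutive a's (greedy).
String: 'bbbabbaab'
Finding runs of a's and applying greedy matching:
  Run at pos 3: 'a' (length 1)
  Run at pos 6: 'aa' (length 2)
Matches: ['aa']
Count: 1

1


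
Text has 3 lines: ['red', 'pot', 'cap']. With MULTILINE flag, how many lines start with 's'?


With MULTILINE flag, ^ matches the start of each line.
Lines: ['red', 'pot', 'cap']
Checking which lines start with 's':
  Line 1: 'red' -> no
  Line 2: 'pot' -> no
  Line 3: 'cap' -> no
Matching lines: []
Count: 0

0


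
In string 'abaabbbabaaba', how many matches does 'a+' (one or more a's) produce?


Pattern 'a+' matches one or more consecutive a's.
String: 'abaabbbabaaba'
Scanning for runs of a:
  Match 1: 'a' (length 1)
  Match 2: 'aa' (length 2)
  Match 3: 'a' (length 1)
  Match 4: 'aa' (length 2)
  Match 5: 'a' (length 1)
Total matches: 5

5


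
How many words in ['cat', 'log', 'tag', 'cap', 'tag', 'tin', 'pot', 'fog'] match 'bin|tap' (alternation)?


Alternation 'bin|tap' matches either 'bin' or 'tap'.
Checking each word:
  'cat' -> no
  'log' -> no
  'tag' -> no
  'cap' -> no
  'tag' -> no
  'tin' -> no
  'pot' -> no
  'fog' -> no
Matches: []
Count: 0

0


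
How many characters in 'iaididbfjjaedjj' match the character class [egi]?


Character class [egi] matches any of: {e, g, i}
Scanning string 'iaididbfjjaedjj' character by character:
  pos 0: 'i' -> MATCH
  pos 1: 'a' -> no
  pos 2: 'i' -> MATCH
  pos 3: 'd' -> no
  pos 4: 'i' -> MATCH
  pos 5: 'd' -> no
  pos 6: 'b' -> no
  pos 7: 'f' -> no
  pos 8: 'j' -> no
  pos 9: 'j' -> no
  pos 10: 'a' -> no
  pos 11: 'e' -> MATCH
  pos 12: 'd' -> no
  pos 13: 'j' -> no
  pos 14: 'j' -> no
Total matches: 4

4


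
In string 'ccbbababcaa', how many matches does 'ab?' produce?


Pattern 'ab?' matches 'a' optionally followed by 'b'.
String: 'ccbbababcaa'
Scanning left to right for 'a' then checking next char:
  Match 1: 'ab' (a followed by b)
  Match 2: 'ab' (a followed by b)
  Match 3: 'a' (a not followed by b)
  Match 4: 'a' (a not followed by b)
Total matches: 4

4


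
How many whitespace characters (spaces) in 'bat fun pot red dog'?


\s matches whitespace characters (spaces, tabs, etc.).
Text: 'bat fun pot red dog'
This text has 5 words separated by spaces.
Number of spaces = number of words - 1 = 5 - 1 = 4

4


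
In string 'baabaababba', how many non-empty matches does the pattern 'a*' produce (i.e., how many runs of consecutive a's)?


Pattern 'a*' matches zero or more a's. We want non-empty runs of consecutive a's.
String: 'baabaababba'
Walking through the string to find runs of a's:
  Run 1: positions 1-2 -> 'aa'
  Run 2: positions 4-5 -> 'aa'
  Run 3: positions 7-7 -> 'a'
  Run 4: positions 10-10 -> 'a'
Non-empty runs found: ['aa', 'aa', 'a', 'a']
Count: 4

4


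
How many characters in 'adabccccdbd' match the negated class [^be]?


Negated class [^be] matches any char NOT in {b, e}
Scanning 'adabccccdbd':
  pos 0: 'a' -> MATCH
  pos 1: 'd' -> MATCH
  pos 2: 'a' -> MATCH
  pos 3: 'b' -> no (excluded)
  pos 4: 'c' -> MATCH
  pos 5: 'c' -> MATCH
  pos 6: 'c' -> MATCH
  pos 7: 'c' -> MATCH
  pos 8: 'd' -> MATCH
  pos 9: 'b' -> no (excluded)
  pos 10: 'd' -> MATCH
Total matches: 9

9


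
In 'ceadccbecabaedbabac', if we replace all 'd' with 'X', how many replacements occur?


re.sub('d', 'X', text) replaces every occurrence of 'd' with 'X'.
Text: 'ceadccbecabaedbabac'
Scanning for 'd':
  pos 3: 'd' -> replacement #1
  pos 13: 'd' -> replacement #2
Total replacements: 2

2


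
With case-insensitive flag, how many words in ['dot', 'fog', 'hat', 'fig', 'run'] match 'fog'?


Case-insensitive matching: compare each word's lowercase form to 'fog'.
  'dot' -> lower='dot' -> no
  'fog' -> lower='fog' -> MATCH
  'hat' -> lower='hat' -> no
  'fig' -> lower='fig' -> no
  'run' -> lower='run' -> no
Matches: ['fog']
Count: 1

1


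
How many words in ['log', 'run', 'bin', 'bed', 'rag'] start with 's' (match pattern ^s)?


Pattern ^s anchors to start of word. Check which words begin with 's':
  'log' -> no
  'run' -> no
  'bin' -> no
  'bed' -> no
  'rag' -> no
Matching words: []
Count: 0

0


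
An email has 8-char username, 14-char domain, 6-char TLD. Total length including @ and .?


An email address has format: username@domain.tld
Username length: 8
'@' character: 1
Domain length: 14
'.' character: 1
TLD length: 6
Total = 8 + 1 + 14 + 1 + 6 = 30

30


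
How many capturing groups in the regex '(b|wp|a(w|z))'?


To count capturing groups, count each '(' that starts a group.
Pattern: '(b|wp|a(w|z))'
Walking through the pattern:
  Position 0: '(' -> group #1
  Position 7: '(' -> group #2
Total capturing groups: 2

2


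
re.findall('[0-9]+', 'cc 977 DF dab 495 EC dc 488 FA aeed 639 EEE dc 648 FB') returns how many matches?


Pattern '[0-9]+' finds one or more digits.
Text: 'cc 977 DF dab 495 EC dc 488 FA aeed 639 EEE dc 648 FB'
Scanning for matches:
  Match 1: '977'
  Match 2: '495'
  Match 3: '488'
  Match 4: '639'
  Match 5: '648'
Total matches: 5

5


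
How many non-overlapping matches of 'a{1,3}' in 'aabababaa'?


Pattern 'a{1,3}' matches between 1 and 3 consecutive a's (greedy).
String: 'aabababaa'
Finding runs of a's and applying greedy matching:
  Run at pos 0: 'aa' (length 2)
  Run at pos 3: 'a' (length 1)
  Run at pos 5: 'a' (length 1)
  Run at pos 7: 'aa' (length 2)
Matches: ['aa', 'a', 'a', 'aa']
Count: 4

4


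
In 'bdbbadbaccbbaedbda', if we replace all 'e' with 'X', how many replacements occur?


re.sub('e', 'X', text) replaces every occurrence of 'e' with 'X'.
Text: 'bdbbadbaccbbaedbda'
Scanning for 'e':
  pos 13: 'e' -> replacement #1
Total replacements: 1

1


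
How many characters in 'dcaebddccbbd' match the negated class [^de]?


Negated class [^de] matches any char NOT in {d, e}
Scanning 'dcaebddccbbd':
  pos 0: 'd' -> no (excluded)
  pos 1: 'c' -> MATCH
  pos 2: 'a' -> MATCH
  pos 3: 'e' -> no (excluded)
  pos 4: 'b' -> MATCH
  pos 5: 'd' -> no (excluded)
  pos 6: 'd' -> no (excluded)
  pos 7: 'c' -> MATCH
  pos 8: 'c' -> MATCH
  pos 9: 'b' -> MATCH
  pos 10: 'b' -> MATCH
  pos 11: 'd' -> no (excluded)
Total matches: 7

7
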